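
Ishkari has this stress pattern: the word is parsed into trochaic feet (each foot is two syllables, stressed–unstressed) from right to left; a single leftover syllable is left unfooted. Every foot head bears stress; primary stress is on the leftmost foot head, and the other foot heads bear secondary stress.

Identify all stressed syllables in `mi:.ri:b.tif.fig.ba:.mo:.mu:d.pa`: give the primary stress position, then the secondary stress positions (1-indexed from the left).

Parse right to left into trochaic (ˈσσ) feet: (ˈmi:.ri:b) (ˈtif.fig) (ˈba:.mo:) (ˈmu:d.pa).
Foot heads (stressed positions): 1, 3, 5, 7.
End Rule Leftmost: primary stress on the leftmost head = syllable 1.
Secondary stress on 3, 5, 7: ˈmi:.ri:b.ˌtif.fig.ˌba:.mo:.ˌmu:d.pa.

primary 1, secondary 3, 5, 7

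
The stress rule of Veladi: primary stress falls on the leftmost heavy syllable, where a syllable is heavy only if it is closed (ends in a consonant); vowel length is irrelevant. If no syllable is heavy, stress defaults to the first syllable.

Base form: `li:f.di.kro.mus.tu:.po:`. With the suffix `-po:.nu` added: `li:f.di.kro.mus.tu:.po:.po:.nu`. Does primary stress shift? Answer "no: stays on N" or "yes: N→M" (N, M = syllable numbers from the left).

Base `li:f.di.kro.mus.tu:.po:` (6 syllables):
  Weights: 1 li:f H, 2 di L, 3 kro L, 4 mus H, 5 tu: L, 6 po: L.
  Heavy syllables in the domain: 1, 4. The leftmost is syllable 1 (li:f).
  → primary stress on syllable 1.
Suffixed `li:f.di.kro.mus.tu:.po:.po:.nu` (8 syllables):
  Weights: 1 li:f H, 2 di L, 3 kro L, 4 mus H, 5 tu: L, 6 po: L, 7 po: L, 8 nu L.
  Heavy syllables in the domain: 1, 4. The leftmost is syllable 1 (li:f).
  → primary stress on syllable 1.

no: stays on 1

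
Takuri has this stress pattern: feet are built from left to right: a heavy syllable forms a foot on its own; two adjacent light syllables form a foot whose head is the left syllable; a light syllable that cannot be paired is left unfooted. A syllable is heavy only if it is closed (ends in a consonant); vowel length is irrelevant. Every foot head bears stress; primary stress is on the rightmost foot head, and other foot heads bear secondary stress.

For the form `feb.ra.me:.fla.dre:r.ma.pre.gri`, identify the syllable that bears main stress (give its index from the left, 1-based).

Weights: 1 feb H, 2 ra L, 3 me: L, 4 fla L, 5 dre:r H, 6 ma L, 7 pre L, 8 gri L.
Parse left to right (heavy = foot alone; LL = one foot; stranded L unfooted): (ˈfeb) (ˈra.me:) fla (ˈdre:r) (ˈma.pre) gri.
Foot heads: 1, 2, 5, 6.
Primary stress on the rightmost head = syllable 6.
Primary stress: syllable 6 → feb.ra.me:.fla.dre:r.ˈma.pre.gri.

6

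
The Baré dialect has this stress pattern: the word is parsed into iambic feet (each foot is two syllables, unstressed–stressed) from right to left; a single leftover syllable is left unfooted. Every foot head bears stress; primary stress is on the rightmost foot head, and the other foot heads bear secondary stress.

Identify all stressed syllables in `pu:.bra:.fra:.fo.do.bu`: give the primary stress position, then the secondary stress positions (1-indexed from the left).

Parse right to left into iambic (σˈσ) feet: (pu:.ˈbra:) (fra:.ˈfo) (do.ˈbu).
Foot heads (stressed positions): 2, 4, 6.
End Rule Rightmost: primary stress on the rightmost head = syllable 6.
Secondary stress on 2, 4: pu:.ˌbra:.fra:.ˌfo.do.ˈbu.

primary 6, secondary 2, 4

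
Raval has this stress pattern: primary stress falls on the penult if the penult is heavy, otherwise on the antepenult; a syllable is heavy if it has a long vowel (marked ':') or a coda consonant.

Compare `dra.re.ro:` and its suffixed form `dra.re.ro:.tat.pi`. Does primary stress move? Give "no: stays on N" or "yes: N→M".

yes: 1→4

Base `dra.re.ro:` (3 syllables):
  Weights: 1 dra L, 2 re L, 3 ro: H.
  The penult (syllable 2, re) is light, so stress falls on the antepenult (syllable 1, dra).
  → primary stress on syllable 1.
Suffixed `dra.re.ro:.tat.pi` (5 syllables):
  Weights: 3 ro: H, 4 tat H, 5 pi L.
  The penult (syllable 4, tat) is heavy, so it takes stress.
  → primary stress on syllable 4.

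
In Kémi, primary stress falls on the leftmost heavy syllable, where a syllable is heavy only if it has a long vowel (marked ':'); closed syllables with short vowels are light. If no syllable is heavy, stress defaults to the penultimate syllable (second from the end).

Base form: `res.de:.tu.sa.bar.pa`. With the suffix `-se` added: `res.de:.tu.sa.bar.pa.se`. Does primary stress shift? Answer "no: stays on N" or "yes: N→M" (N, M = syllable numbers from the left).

Base `res.de:.tu.sa.bar.pa` (6 syllables):
  Weights: 1 res L, 2 de: H, 3 tu L, 4 sa L, 5 bar L, 6 pa L.
  Heavy syllables in the domain: 2. The leftmost is syllable 2 (de:).
  → primary stress on syllable 2.
Suffixed `res.de:.tu.sa.bar.pa.se` (7 syllables):
  Weights: 1 res L, 2 de: H, 3 tu L, 4 sa L, 5 bar L, 6 pa L, 7 se L.
  Heavy syllables in the domain: 2. The leftmost is syllable 2 (de:).
  → primary stress on syllable 2.

no: stays on 2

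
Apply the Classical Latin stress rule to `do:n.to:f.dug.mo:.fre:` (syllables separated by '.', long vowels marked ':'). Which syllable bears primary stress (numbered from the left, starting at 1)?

4

Classical Latin: stress the penult if heavy (long vowel or closed), else the antepenult.
Weights: 3 dug H, 4 mo: H, 5 fre: H.
The penult (syllable 4, mo:) is heavy, so it takes stress.
Stress on syllable 4: do:n.to:f.dug.ˈmo:.fre:.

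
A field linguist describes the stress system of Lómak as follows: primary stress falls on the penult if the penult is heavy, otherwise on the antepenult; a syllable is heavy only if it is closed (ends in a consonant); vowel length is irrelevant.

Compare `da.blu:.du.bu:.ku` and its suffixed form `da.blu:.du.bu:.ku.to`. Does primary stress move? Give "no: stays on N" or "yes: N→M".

Base `da.blu:.du.bu:.ku` (5 syllables):
  Weights: 3 du L, 4 bu: L, 5 ku L.
  The penult (syllable 4, bu:) is light, so stress falls on the antepenult (syllable 3, du).
  → primary stress on syllable 3.
Suffixed `da.blu:.du.bu:.ku.to` (6 syllables):
  Weights: 4 bu: L, 5 ku L, 6 to L.
  The penult (syllable 5, ku) is light, so stress falls on the antepenult (syllable 4, bu:).
  → primary stress on syllable 4.

yes: 3→4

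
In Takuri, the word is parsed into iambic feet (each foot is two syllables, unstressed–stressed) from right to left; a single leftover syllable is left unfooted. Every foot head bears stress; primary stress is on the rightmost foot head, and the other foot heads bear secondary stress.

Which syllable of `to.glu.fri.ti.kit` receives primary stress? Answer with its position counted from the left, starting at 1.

Parse right to left into iambic (σˈσ) feet: to (glu.ˈfri) (ti.ˈkit). Syllable 1 is left unfooted.
Foot heads (stressed positions): 3, 5.
End Rule Rightmost: primary stress on the rightmost head = syllable 5.
Primary stress: syllable 5 → to.glu.fri.ti.ˈkit.

5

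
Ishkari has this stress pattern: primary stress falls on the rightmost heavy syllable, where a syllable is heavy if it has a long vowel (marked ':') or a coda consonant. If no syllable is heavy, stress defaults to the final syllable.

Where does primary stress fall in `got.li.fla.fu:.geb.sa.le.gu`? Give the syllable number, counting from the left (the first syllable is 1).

Weights: 1 got H, 2 li L, 3 fla L, 4 fu: H, 5 geb H, 6 sa L, 7 le L, 8 gu L.
Heavy syllables in the domain: 1, 4, 5. The rightmost is syllable 5 (geb).
Primary stress: syllable 5 → got.li.fla.fu:.ˈgeb.sa.le.gu.

5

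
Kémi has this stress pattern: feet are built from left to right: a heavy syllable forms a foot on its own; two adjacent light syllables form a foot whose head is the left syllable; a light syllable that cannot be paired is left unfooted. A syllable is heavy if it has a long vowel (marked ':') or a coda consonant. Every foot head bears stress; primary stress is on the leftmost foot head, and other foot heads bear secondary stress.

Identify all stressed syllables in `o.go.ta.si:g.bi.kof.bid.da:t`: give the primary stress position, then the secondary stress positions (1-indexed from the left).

primary 1, secondary 4, 6, 7, 8

Weights: 1 o L, 2 go L, 3 ta L, 4 si:g H, 5 bi L, 6 kof H, 7 bid H, 8 da:t H.
Parse left to right (heavy = foot alone; LL = one foot; stranded L unfooted): (ˈo.go) ta (ˈsi:g) bi (ˈkof) (ˈbid) (ˈda:t).
Foot heads: 1, 4, 6, 7, 8.
Primary stress on the leftmost head = syllable 1.
Secondary stress on 4, 6, 7, 8: ˈo.go.ta.ˌsi:g.bi.ˌkof.ˌbid.ˌda:t.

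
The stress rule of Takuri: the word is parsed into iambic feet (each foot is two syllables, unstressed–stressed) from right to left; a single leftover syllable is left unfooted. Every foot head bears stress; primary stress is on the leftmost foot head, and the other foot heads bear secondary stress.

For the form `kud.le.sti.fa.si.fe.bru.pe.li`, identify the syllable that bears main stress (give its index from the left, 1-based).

3

Parse right to left into iambic (σˈσ) feet: kud (le.ˈsti) (fa.ˈsi) (fe.ˈbru) (pe.ˈli). Syllable 1 is left unfooted.
Foot heads (stressed positions): 3, 5, 7, 9.
End Rule Leftmost: primary stress on the leftmost head = syllable 3.
Primary stress: syllable 3 → kud.le.ˈsti.fa.si.fe.bru.pe.li.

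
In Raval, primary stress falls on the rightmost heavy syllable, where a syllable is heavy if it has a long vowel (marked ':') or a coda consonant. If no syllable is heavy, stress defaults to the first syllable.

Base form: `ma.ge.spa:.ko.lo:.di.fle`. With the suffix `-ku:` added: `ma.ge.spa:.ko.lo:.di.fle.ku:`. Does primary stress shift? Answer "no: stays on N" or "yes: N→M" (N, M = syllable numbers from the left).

yes: 5→8

Base `ma.ge.spa:.ko.lo:.di.fle` (7 syllables):
  Weights: 1 ma L, 2 ge L, 3 spa: H, 4 ko L, 5 lo: H, 6 di L, 7 fle L.
  Heavy syllables in the domain: 3, 5. The rightmost is syllable 5 (lo:).
  → primary stress on syllable 5.
Suffixed `ma.ge.spa:.ko.lo:.di.fle.ku:` (8 syllables):
  Weights: 1 ma L, 2 ge L, 3 spa: H, 4 ko L, 5 lo: H, 6 di L, 7 fle L, 8 ku: H.
  Heavy syllables in the domain: 3, 5, 8. The rightmost is syllable 8 (ku:).
  → primary stress on syllable 8.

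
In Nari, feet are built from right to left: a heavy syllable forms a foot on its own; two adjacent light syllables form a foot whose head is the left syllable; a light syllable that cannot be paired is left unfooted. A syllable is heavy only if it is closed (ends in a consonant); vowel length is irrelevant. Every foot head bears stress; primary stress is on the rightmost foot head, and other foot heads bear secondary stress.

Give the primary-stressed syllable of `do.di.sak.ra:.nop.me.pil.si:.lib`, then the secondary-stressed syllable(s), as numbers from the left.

primary 9, secondary 1, 3, 5, 7

Weights: 1 do L, 2 di L, 3 sak H, 4 ra: L, 5 nop H, 6 me L, 7 pil H, 8 si: L, 9 lib H.
Parse right to left (heavy = foot alone; LL = one foot; stranded L unfooted): (ˈdo.di) (ˈsak) ra: (ˈnop) me (ˈpil) si: (ˈlib).
Foot heads: 1, 3, 5, 7, 9.
Primary stress on the rightmost head = syllable 9.
Secondary stress on 1, 3, 5, 7: ˌdo.di.ˌsak.ra:.ˌnop.me.ˌpil.si:.ˈlib.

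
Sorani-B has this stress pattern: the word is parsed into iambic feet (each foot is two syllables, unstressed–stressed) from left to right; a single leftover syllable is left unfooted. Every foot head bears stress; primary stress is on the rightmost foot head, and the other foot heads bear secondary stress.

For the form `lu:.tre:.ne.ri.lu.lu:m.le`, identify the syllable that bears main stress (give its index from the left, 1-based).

Parse left to right into iambic (σˈσ) feet: (lu:.ˈtre:) (ne.ˈri) (lu.ˈlu:m) le. Syllable 7 is left unfooted.
Foot heads (stressed positions): 2, 4, 6.
End Rule Rightmost: primary stress on the rightmost head = syllable 6.
Primary stress: syllable 6 → lu:.tre:.ne.ri.lu.ˈlu:m.le.

6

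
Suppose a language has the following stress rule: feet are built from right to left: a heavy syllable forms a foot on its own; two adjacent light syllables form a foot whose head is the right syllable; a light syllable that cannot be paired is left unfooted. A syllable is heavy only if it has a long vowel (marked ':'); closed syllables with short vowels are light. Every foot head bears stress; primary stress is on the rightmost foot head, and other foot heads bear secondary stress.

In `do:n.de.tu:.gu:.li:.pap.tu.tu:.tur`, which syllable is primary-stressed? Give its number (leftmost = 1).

Weights: 1 do:n H, 2 de L, 3 tu: H, 4 gu: H, 5 li: H, 6 pap L, 7 tu L, 8 tu: H, 9 tur L.
Parse right to left (heavy = foot alone; LL = one foot; stranded L unfooted): (ˈdo:n) de (ˈtu:) (ˈgu:) (ˈli:) (pap.ˈtu) (ˈtu:) tur.
Foot heads: 1, 3, 4, 5, 7, 8.
Primary stress on the rightmost head = syllable 8.
Primary stress: syllable 8 → do:n.de.tu:.gu:.li:.pap.tu.ˈtu:.tur.

8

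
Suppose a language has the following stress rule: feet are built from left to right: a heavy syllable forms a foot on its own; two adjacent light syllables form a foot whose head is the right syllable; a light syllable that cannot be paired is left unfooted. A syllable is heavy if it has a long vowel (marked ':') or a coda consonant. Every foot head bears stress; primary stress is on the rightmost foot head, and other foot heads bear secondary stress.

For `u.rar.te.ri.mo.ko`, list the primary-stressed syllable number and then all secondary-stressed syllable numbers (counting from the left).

Weights: 1 u L, 2 rar H, 3 te L, 4 ri L, 5 mo L, 6 ko L.
Parse left to right (heavy = foot alone; LL = one foot; stranded L unfooted): u (ˈrar) (te.ˈri) (mo.ˈko).
Foot heads: 2, 4, 6.
Primary stress on the rightmost head = syllable 6.
Secondary stress on 2, 4: u.ˌrar.te.ˌri.mo.ˈko.

primary 6, secondary 2, 4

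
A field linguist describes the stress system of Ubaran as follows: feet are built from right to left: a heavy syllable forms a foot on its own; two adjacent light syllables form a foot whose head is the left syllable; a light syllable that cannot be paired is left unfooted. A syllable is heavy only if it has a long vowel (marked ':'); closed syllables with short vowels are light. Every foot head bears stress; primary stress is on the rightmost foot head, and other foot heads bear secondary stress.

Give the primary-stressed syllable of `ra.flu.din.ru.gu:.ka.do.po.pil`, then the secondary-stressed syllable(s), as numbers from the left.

Weights: 1 ra L, 2 flu L, 3 din L, 4 ru L, 5 gu: H, 6 ka L, 7 do L, 8 po L, 9 pil L.
Parse right to left (heavy = foot alone; LL = one foot; stranded L unfooted): (ˈra.flu) (ˈdin.ru) (ˈgu:) (ˈka.do) (ˈpo.pil).
Foot heads: 1, 3, 5, 6, 8.
Primary stress on the rightmost head = syllable 8.
Secondary stress on 1, 3, 5, 6: ˌra.flu.ˌdin.ru.ˌgu:.ˌka.do.ˈpo.pil.

primary 8, secondary 1, 3, 5, 6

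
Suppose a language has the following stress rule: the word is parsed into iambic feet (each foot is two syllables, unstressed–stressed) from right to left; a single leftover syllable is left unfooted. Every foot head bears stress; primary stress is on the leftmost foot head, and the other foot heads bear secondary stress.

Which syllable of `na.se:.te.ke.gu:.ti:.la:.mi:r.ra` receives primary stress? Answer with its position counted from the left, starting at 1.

3

Parse right to left into iambic (σˈσ) feet: na (se:.ˈte) (ke.ˈgu:) (ti:.ˈla:) (mi:r.ˈra). Syllable 1 is left unfooted.
Foot heads (stressed positions): 3, 5, 7, 9.
End Rule Leftmost: primary stress on the leftmost head = syllable 3.
Primary stress: syllable 3 → na.se:.ˈte.ke.gu:.ti:.la:.mi:r.ra.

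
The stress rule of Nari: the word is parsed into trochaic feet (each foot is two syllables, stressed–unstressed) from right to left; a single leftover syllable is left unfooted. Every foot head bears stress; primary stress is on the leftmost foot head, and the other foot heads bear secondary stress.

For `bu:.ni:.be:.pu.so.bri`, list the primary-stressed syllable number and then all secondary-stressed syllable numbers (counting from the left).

Parse right to left into trochaic (ˈσσ) feet: (ˈbu:.ni:) (ˈbe:.pu) (ˈso.bri).
Foot heads (stressed positions): 1, 3, 5.
End Rule Leftmost: primary stress on the leftmost head = syllable 1.
Secondary stress on 3, 5: ˈbu:.ni:.ˌbe:.pu.ˌso.bri.

primary 1, secondary 3, 5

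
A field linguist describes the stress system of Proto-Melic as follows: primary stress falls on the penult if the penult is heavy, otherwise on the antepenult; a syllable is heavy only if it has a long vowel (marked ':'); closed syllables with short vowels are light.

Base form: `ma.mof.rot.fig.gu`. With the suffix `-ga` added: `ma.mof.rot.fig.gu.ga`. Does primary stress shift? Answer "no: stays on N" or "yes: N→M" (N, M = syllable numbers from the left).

yes: 3→4

Base `ma.mof.rot.fig.gu` (5 syllables):
  Weights: 3 rot L, 4 fig L, 5 gu L.
  The penult (syllable 4, fig) is light, so stress falls on the antepenult (syllable 3, rot).
  → primary stress on syllable 3.
Suffixed `ma.mof.rot.fig.gu.ga` (6 syllables):
  Weights: 4 fig L, 5 gu L, 6 ga L.
  The penult (syllable 5, gu) is light, so stress falls on the antepenult (syllable 4, fig).
  → primary stress on syllable 4.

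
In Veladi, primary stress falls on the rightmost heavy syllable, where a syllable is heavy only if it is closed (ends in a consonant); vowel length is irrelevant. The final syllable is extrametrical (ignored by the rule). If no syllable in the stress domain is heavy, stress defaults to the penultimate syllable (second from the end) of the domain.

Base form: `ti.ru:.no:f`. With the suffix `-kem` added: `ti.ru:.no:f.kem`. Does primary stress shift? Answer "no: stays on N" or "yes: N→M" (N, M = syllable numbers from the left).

Base `ti.ru:.no:f` (3 syllables):
  The final syllable (3, no:f) is extrametrical; the stress domain is syllables 1–2.
  Weights: 1 ti L, 2 ru: L.
  No heavy syllable in the domain; default to the penultimate syllable (second from the end) of the domain = syllable 1.
  → primary stress on syllable 1.
Suffixed `ti.ru:.no:f.kem` (4 syllables):
  The final syllable (4, kem) is extrametrical; the stress domain is syllables 1–3.
  Weights: 1 ti L, 2 ru: L, 3 no:f H.
  Heavy syllables in the domain: 3. The rightmost is syllable 3 (no:f).
  → primary stress on syllable 3.

yes: 1→3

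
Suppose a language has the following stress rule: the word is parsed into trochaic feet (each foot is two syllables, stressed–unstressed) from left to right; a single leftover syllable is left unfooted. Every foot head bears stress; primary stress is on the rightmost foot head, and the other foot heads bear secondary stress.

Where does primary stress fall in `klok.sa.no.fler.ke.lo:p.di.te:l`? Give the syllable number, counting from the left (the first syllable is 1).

7

Parse left to right into trochaic (ˈσσ) feet: (ˈklok.sa) (ˈno.fler) (ˈke.lo:p) (ˈdi.te:l).
Foot heads (stressed positions): 1, 3, 5, 7.
End Rule Rightmost: primary stress on the rightmost head = syllable 7.
Primary stress: syllable 7 → klok.sa.no.fler.ke.lo:p.ˈdi.te:l.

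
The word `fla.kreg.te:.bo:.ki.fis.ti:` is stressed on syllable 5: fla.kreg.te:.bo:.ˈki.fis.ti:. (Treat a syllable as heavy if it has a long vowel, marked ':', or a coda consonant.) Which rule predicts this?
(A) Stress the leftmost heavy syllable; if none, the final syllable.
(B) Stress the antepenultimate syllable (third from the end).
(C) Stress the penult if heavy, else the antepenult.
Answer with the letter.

Rule A → syllable 2 (observed: 5).
Rule B → syllable 5 ✓.
Rule C → syllable 6 (observed: 5).

B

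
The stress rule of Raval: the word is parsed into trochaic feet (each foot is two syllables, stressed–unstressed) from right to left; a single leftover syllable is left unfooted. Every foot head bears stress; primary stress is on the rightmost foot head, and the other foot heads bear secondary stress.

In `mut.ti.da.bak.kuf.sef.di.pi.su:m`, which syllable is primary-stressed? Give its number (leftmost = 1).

8

Parse right to left into trochaic (ˈσσ) feet: mut (ˈti.da) (ˈbak.kuf) (ˈsef.di) (ˈpi.su:m). Syllable 1 is left unfooted.
Foot heads (stressed positions): 2, 4, 6, 8.
End Rule Rightmost: primary stress on the rightmost head = syllable 8.
Primary stress: syllable 8 → mut.ti.da.bak.kuf.sef.di.ˈpi.su:m.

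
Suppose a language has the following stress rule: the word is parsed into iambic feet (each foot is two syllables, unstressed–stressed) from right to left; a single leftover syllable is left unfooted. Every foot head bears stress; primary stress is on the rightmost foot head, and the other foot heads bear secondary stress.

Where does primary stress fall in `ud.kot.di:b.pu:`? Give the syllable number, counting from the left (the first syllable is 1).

Parse right to left into iambic (σˈσ) feet: (ud.ˈkot) (di:b.ˈpu:).
Foot heads (stressed positions): 2, 4.
End Rule Rightmost: primary stress on the rightmost head = syllable 4.
Primary stress: syllable 4 → ud.kot.di:b.ˈpu:.

4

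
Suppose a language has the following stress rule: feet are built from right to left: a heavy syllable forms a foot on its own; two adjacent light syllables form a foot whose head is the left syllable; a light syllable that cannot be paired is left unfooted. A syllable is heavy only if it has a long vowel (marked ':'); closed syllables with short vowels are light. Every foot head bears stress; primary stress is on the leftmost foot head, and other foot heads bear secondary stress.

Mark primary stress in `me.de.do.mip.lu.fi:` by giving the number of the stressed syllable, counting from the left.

2

Weights: 1 me L, 2 de L, 3 do L, 4 mip L, 5 lu L, 6 fi: H.
Parse right to left (heavy = foot alone; LL = one foot; stranded L unfooted): me (ˈde.do) (ˈmip.lu) (ˈfi:).
Foot heads: 2, 4, 6.
Primary stress on the leftmost head = syllable 2.
Primary stress: syllable 2 → me.ˈde.do.mip.lu.fi:.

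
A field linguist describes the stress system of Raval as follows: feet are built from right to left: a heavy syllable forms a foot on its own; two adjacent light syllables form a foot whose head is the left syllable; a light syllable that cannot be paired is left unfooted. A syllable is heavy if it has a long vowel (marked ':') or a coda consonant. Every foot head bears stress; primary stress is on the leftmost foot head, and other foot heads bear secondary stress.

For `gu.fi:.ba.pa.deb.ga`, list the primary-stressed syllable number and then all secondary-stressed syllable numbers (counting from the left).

primary 2, secondary 3, 5

Weights: 1 gu L, 2 fi: H, 3 ba L, 4 pa L, 5 deb H, 6 ga L.
Parse right to left (heavy = foot alone; LL = one foot; stranded L unfooted): gu (ˈfi:) (ˈba.pa) (ˈdeb) ga.
Foot heads: 2, 3, 5.
Primary stress on the leftmost head = syllable 2.
Secondary stress on 3, 5: gu.ˈfi:.ˌba.pa.ˌdeb.ga.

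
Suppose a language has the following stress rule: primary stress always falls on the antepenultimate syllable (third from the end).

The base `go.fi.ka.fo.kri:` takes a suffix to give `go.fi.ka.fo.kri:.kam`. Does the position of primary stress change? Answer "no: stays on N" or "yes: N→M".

Base `go.fi.ka.fo.kri:` (5 syllables):
  The word has 5 syllables; the antepenultimate syllable (third from the end) is syllable 3 (ka).
  → primary stress on syllable 3.
Suffixed `go.fi.ka.fo.kri:.kam` (6 syllables):
  The word has 6 syllables; the antepenultimate syllable (third from the end) is syllable 4 (fo).
  → primary stress on syllable 4.

yes: 3→4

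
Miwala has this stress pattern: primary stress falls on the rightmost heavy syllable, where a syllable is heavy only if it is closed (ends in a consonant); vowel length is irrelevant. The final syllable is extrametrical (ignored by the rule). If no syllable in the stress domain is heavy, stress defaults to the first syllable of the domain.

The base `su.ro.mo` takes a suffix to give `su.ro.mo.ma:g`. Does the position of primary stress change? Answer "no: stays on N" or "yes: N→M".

no: stays on 1

Base `su.ro.mo` (3 syllables):
  The final syllable (3, mo) is extrametrical; the stress domain is syllables 1–2.
  Weights: 1 su L, 2 ro L.
  No heavy syllable in the domain; default to the first syllable of the domain = syllable 1.
  → primary stress on syllable 1.
Suffixed `su.ro.mo.ma:g` (4 syllables):
  The final syllable (4, ma:g) is extrametrical; the stress domain is syllables 1–3.
  Weights: 1 su L, 2 ro L, 3 mo L.
  No heavy syllable in the domain; default to the first syllable of the domain = syllable 1.
  → primary stress on syllable 1.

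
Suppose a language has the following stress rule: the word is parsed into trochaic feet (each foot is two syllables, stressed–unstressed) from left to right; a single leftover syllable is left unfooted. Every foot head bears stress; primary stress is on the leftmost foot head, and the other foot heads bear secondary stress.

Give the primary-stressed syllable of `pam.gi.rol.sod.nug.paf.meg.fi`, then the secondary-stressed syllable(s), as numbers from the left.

Parse left to right into trochaic (ˈσσ) feet: (ˈpam.gi) (ˈrol.sod) (ˈnug.paf) (ˈmeg.fi).
Foot heads (stressed positions): 1, 3, 5, 7.
End Rule Leftmost: primary stress on the leftmost head = syllable 1.
Secondary stress on 3, 5, 7: ˈpam.gi.ˌrol.sod.ˌnug.paf.ˌmeg.fi.

primary 1, secondary 3, 5, 7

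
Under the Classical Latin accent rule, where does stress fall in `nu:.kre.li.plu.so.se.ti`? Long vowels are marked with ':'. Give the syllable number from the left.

Classical Latin: stress the penult if heavy (long vowel or closed), else the antepenult.
Weights: 5 so L, 6 se L, 7 ti L.
The penult (syllable 6, se) is light, so stress falls on the antepenult (syllable 5, so).
Stress on syllable 5: nu:.kre.li.plu.ˈso.se.ti.

5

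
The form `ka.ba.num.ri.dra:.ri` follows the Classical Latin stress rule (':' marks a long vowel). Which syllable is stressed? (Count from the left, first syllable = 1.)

Classical Latin: stress the penult if heavy (long vowel or closed), else the antepenult.
Weights: 4 ri L, 5 dra: H, 6 ri L.
The penult (syllable 5, dra:) is heavy, so it takes stress.
Stress on syllable 5: ka.ba.num.ri.ˈdra:.ri.

5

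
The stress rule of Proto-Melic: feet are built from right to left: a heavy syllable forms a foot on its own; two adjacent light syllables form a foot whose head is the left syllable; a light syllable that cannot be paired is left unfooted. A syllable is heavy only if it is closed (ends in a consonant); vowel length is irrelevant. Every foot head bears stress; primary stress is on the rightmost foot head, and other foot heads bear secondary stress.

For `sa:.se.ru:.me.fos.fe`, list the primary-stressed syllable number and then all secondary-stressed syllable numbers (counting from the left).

Weights: 1 sa: L, 2 se L, 3 ru: L, 4 me L, 5 fos H, 6 fe L.
Parse right to left (heavy = foot alone; LL = one foot; stranded L unfooted): (ˈsa:.se) (ˈru:.me) (ˈfos) fe.
Foot heads: 1, 3, 5.
Primary stress on the rightmost head = syllable 5.
Secondary stress on 1, 3: ˌsa:.se.ˌru:.me.ˈfos.fe.

primary 5, secondary 1, 3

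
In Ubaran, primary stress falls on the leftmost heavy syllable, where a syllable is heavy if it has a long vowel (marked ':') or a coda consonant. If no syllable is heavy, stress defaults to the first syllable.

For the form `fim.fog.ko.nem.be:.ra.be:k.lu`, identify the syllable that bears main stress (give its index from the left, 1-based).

1

Weights: 1 fim H, 2 fog H, 3 ko L, 4 nem H, 5 be: H, 6 ra L, 7 be:k H, 8 lu L.
Heavy syllables in the domain: 1, 2, 4, 5, 7. The leftmost is syllable 1 (fim).
Primary stress: syllable 1 → ˈfim.fog.ko.nem.be:.ra.be:k.lu.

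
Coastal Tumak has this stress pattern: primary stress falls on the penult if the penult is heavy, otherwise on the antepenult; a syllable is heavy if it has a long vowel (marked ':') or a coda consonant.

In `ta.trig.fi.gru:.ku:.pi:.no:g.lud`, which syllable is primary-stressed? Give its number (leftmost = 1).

Weights: 6 pi: H, 7 no:g H, 8 lud H.
The penult (syllable 7, no:g) is heavy, so it takes stress.
Primary stress: syllable 7 → ta.trig.fi.gru:.ku:.pi:.ˈno:g.lud.

7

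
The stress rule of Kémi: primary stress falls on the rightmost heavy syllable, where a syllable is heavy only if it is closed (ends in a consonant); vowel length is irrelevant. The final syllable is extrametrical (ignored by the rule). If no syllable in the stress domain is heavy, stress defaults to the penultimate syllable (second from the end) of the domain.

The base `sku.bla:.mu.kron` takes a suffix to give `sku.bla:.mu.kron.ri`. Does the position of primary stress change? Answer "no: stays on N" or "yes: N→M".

Base `sku.bla:.mu.kron` (4 syllables):
  The final syllable (4, kron) is extrametrical; the stress domain is syllables 1–3.
  Weights: 1 sku L, 2 bla: L, 3 mu L.
  No heavy syllable in the domain; default to the penultimate syllable (second from the end) of the domain = syllable 2.
  → primary stress on syllable 2.
Suffixed `sku.bla:.mu.kron.ri` (5 syllables):
  The final syllable (5, ri) is extrametrical; the stress domain is syllables 1–4.
  Weights: 1 sku L, 2 bla: L, 3 mu L, 4 kron H.
  Heavy syllables in the domain: 4. The rightmost is syllable 4 (kron).
  → primary stress on syllable 4.

yes: 2→4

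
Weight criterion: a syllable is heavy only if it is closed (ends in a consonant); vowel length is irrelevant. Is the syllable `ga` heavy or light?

light

`ga`: short vowel, open (no coda). Open (no coda) → light.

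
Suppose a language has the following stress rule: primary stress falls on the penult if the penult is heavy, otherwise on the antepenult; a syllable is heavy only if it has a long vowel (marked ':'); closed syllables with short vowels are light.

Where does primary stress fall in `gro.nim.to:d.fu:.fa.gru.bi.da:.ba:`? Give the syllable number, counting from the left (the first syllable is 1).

8

Weights: 7 bi L, 8 da: H, 9 ba: H.
The penult (syllable 8, da:) is heavy, so it takes stress.
Primary stress: syllable 8 → gro.nim.to:d.fu:.fa.gru.bi.ˈda:.ba:.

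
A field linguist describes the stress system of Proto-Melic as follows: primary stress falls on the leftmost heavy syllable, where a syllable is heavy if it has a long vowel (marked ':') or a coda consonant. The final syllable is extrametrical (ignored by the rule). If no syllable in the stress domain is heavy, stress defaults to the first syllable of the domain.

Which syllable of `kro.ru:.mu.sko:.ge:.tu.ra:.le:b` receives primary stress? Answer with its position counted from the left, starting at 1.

The final syllable (8, le:b) is extrametrical; the stress domain is syllables 1–7.
Weights: 1 kro L, 2 ru: H, 3 mu L, 4 sko: H, 5 ge: H, 6 tu L, 7 ra: H.
Heavy syllables in the domain: 2, 4, 5, 7. The leftmost is syllable 2 (ru:).
Primary stress: syllable 2 → kro.ˈru:.mu.sko:.ge:.tu.ra:.le:b.

2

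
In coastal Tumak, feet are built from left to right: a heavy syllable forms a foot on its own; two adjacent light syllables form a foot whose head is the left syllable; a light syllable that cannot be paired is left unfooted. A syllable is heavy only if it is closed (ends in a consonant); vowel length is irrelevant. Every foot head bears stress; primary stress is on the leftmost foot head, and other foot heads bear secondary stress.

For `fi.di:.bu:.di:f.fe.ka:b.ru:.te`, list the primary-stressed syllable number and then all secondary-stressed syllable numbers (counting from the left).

primary 1, secondary 4, 6, 7

Weights: 1 fi L, 2 di: L, 3 bu: L, 4 di:f H, 5 fe L, 6 ka:b H, 7 ru: L, 8 te L.
Parse left to right (heavy = foot alone; LL = one foot; stranded L unfooted): (ˈfi.di:) bu: (ˈdi:f) fe (ˈka:b) (ˈru:.te).
Foot heads: 1, 4, 6, 7.
Primary stress on the leftmost head = syllable 1.
Secondary stress on 4, 6, 7: ˈfi.di:.bu:.ˌdi:f.fe.ˌka:b.ˌru:.te.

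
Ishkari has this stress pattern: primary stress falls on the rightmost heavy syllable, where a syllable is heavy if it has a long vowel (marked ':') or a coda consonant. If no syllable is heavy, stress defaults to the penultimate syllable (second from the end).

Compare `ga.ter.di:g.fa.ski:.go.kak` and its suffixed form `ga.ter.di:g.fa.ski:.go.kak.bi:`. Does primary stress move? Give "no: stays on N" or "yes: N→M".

Base `ga.ter.di:g.fa.ski:.go.kak` (7 syllables):
  Weights: 1 ga L, 2 ter H, 3 di:g H, 4 fa L, 5 ski: H, 6 go L, 7 kak H.
  Heavy syllables in the domain: 2, 3, 5, 7. The rightmost is syllable 7 (kak).
  → primary stress on syllable 7.
Suffixed `ga.ter.di:g.fa.ski:.go.kak.bi:` (8 syllables):
  Weights: 1 ga L, 2 ter H, 3 di:g H, 4 fa L, 5 ski: H, 6 go L, 7 kak H, 8 bi: H.
  Heavy syllables in the domain: 2, 3, 5, 7, 8. The rightmost is syllable 8 (bi:).
  → primary stress on syllable 8.

yes: 7→8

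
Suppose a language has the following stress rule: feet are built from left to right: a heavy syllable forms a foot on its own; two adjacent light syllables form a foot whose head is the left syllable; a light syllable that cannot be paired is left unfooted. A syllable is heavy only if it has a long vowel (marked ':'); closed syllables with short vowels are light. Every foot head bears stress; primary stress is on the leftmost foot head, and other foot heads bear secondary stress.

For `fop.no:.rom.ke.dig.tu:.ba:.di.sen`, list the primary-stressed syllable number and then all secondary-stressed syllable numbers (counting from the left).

Weights: 1 fop L, 2 no: H, 3 rom L, 4 ke L, 5 dig L, 6 tu: H, 7 ba: H, 8 di L, 9 sen L.
Parse left to right (heavy = foot alone; LL = one foot; stranded L unfooted): fop (ˈno:) (ˈrom.ke) dig (ˈtu:) (ˈba:) (ˈdi.sen).
Foot heads: 2, 3, 6, 7, 8.
Primary stress on the leftmost head = syllable 2.
Secondary stress on 3, 6, 7, 8: fop.ˈno:.ˌrom.ke.dig.ˌtu:.ˌba:.ˌdi.sen.

primary 2, secondary 3, 6, 7, 8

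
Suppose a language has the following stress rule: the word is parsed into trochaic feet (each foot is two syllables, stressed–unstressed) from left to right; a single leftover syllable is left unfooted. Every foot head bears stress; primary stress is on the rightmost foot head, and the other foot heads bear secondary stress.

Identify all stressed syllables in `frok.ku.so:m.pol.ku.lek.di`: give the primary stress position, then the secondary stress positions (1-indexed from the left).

Parse left to right into trochaic (ˈσσ) feet: (ˈfrok.ku) (ˈso:m.pol) (ˈku.lek) di. Syllable 7 is left unfooted.
Foot heads (stressed positions): 1, 3, 5.
End Rule Rightmost: primary stress on the rightmost head = syllable 5.
Secondary stress on 1, 3: ˌfrok.ku.ˌso:m.pol.ˈku.lek.di.

primary 5, secondary 1, 3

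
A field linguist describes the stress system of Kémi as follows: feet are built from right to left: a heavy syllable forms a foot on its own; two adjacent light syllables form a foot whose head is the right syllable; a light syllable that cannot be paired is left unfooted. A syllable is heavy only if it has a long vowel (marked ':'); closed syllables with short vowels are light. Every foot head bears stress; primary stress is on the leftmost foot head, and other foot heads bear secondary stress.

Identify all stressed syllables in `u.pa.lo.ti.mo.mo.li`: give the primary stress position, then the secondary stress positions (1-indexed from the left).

primary 3, secondary 5, 7

Weights: 1 u L, 2 pa L, 3 lo L, 4 ti L, 5 mo L, 6 mo L, 7 li L.
Parse right to left (heavy = foot alone; LL = one foot; stranded L unfooted): u (pa.ˈlo) (ti.ˈmo) (mo.ˈli).
Foot heads: 3, 5, 7.
Primary stress on the leftmost head = syllable 3.
Secondary stress on 5, 7: u.pa.ˈlo.ti.ˌmo.mo.ˌli.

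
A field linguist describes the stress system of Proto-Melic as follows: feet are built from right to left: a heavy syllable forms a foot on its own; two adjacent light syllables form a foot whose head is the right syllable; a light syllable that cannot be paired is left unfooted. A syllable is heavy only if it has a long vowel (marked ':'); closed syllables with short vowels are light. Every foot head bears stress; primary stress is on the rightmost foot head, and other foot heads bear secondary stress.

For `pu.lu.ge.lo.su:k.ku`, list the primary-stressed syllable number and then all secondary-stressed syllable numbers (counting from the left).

primary 5, secondary 2, 4

Weights: 1 pu L, 2 lu L, 3 ge L, 4 lo L, 5 su:k H, 6 ku L.
Parse right to left (heavy = foot alone; LL = one foot; stranded L unfooted): (pu.ˈlu) (ge.ˈlo) (ˈsu:k) ku.
Foot heads: 2, 4, 5.
Primary stress on the rightmost head = syllable 5.
Secondary stress on 2, 4: pu.ˌlu.ge.ˌlo.ˈsu:k.ku.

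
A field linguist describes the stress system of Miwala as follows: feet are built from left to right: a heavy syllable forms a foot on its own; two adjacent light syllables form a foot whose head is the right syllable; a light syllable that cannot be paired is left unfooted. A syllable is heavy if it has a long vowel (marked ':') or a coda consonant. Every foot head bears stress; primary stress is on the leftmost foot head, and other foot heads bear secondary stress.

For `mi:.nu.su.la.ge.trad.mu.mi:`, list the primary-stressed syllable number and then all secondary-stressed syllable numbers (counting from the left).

primary 1, secondary 3, 5, 6, 8

Weights: 1 mi: H, 2 nu L, 3 su L, 4 la L, 5 ge L, 6 trad H, 7 mu L, 8 mi: H.
Parse left to right (heavy = foot alone; LL = one foot; stranded L unfooted): (ˈmi:) (nu.ˈsu) (la.ˈge) (ˈtrad) mu (ˈmi:).
Foot heads: 1, 3, 5, 6, 8.
Primary stress on the leftmost head = syllable 1.
Secondary stress on 3, 5, 6, 8: ˈmi:.nu.ˌsu.la.ˌge.ˌtrad.mu.ˌmi:.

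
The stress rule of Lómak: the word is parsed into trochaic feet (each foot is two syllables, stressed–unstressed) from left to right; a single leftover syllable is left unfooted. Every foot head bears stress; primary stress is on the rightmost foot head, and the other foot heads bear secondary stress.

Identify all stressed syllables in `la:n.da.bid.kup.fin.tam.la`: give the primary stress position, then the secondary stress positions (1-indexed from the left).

primary 5, secondary 1, 3

Parse left to right into trochaic (ˈσσ) feet: (ˈla:n.da) (ˈbid.kup) (ˈfin.tam) la. Syllable 7 is left unfooted.
Foot heads (stressed positions): 1, 3, 5.
End Rule Rightmost: primary stress on the rightmost head = syllable 5.
Secondary stress on 1, 3: ˌla:n.da.ˌbid.kup.ˈfin.tam.la.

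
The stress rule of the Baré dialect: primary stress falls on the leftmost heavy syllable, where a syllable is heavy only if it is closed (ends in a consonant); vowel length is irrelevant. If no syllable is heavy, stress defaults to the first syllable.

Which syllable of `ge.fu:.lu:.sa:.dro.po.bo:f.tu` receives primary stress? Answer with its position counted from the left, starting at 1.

Weights: 1 ge L, 2 fu: L, 3 lu: L, 4 sa: L, 5 dro L, 6 po L, 7 bo:f H, 8 tu L.
Heavy syllables in the domain: 7. The leftmost is syllable 7 (bo:f).
Primary stress: syllable 7 → ge.fu:.lu:.sa:.dro.po.ˈbo:f.tu.

7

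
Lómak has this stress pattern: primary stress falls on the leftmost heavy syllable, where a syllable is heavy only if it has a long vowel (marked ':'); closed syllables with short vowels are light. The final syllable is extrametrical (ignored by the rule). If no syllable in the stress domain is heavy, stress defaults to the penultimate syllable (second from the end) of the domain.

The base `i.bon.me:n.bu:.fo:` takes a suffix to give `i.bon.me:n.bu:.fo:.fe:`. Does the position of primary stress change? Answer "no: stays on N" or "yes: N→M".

Base `i.bon.me:n.bu:.fo:` (5 syllables):
  The final syllable (5, fo:) is extrametrical; the stress domain is syllables 1–4.
  Weights: 1 i L, 2 bon L, 3 me:n H, 4 bu: H.
  Heavy syllables in the domain: 3, 4. The leftmost is syllable 3 (me:n).
  → primary stress on syllable 3.
Suffixed `i.bon.me:n.bu:.fo:.fe:` (6 syllables):
  The final syllable (6, fe:) is extrametrical; the stress domain is syllables 1–5.
  Weights: 1 i L, 2 bon L, 3 me:n H, 4 bu: H, 5 fo: H.
  Heavy syllables in the domain: 3, 4, 5. The leftmost is syllable 3 (me:n).
  → primary stress on syllable 3.

no: stays on 3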